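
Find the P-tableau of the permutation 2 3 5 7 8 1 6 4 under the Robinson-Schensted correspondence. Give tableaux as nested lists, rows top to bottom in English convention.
P = [[1, 3, 4, 6, 8], [2, 5], [7]]

Insert 2: appended to row 1. P = [[2]].
Insert 3: appended to row 1. P = [[2, 3]].
Insert 5: appended to row 1. P = [[2, 3, 5]].
Insert 7: appended to row 1. P = [[2, 3, 5, 7]].
Insert 8: appended to row 1. P = [[2, 3, 5, 7, 8]].
Insert 1: 1 bumps 2 from row 1; 2 starts row 2. P = [[1, 3, 5, 7, 8], [2]].
Insert 6: 6 bumps 7 from row 1; 7 appends to row 2. P = [[1, 3, 5, 6, 8], [2, 7]].
Insert 4: 4 bumps 5 from row 1; 5 bumps 7 from row 2; 7 starts row 3. P = [[1, 3, 4, 6, 8], [2, 5], [7]].

So P = [[1, 3, 4, 6, 8], [2, 5], [7]].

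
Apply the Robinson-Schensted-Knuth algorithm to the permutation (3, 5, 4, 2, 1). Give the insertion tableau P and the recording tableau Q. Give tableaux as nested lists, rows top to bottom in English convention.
P = [[1, 4], [2], [3], [5]], Q = [[1, 2], [3], [4], [5]]

Insert each entry of the permutation into P by Schensted row insertion, recording in Q the position of each new cell.

Insert 3: appended to row 1. P = [[3]], Q = [[1]].
Insert 5: appended to row 1. P = [[3, 5]], Q = [[1, 2]].
Insert 4: 4 bumps 5 from row 1; 5 starts row 2. P = [[3, 4], [5]], Q = [[1, 2], [3]].
Insert 2: 2 bumps 3 from row 1; 3 bumps 5 from row 2; 5 starts row 3. P = [[2, 4], [3], [5]], Q = [[1, 2], [3], [4]].
Insert 1: 1 bumps 2 from row 1; 2 bumps 3 from row 2; 3 bumps 5 from row 3; 5 starts row 4. P = [[1, 4], [2], [3], [5]], Q = [[1, 2], [3], [4], [5]].

So P = [[1, 4], [2], [3], [5]], Q = [[1, 2], [3], [4], [5]].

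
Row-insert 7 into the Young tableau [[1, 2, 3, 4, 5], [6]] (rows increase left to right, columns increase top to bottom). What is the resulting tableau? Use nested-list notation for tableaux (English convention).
[[1, 2, 3, 4, 5, 7], [6]]

7 is larger than every entry of row 1, so it is appended to row 1. The new tableau is [[1, 2, 3, 4, 5, 7], [6]].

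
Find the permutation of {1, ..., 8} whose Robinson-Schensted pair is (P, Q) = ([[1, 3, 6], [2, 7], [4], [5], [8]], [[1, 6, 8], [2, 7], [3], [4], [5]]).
8 5 4 2 1 7 3 6

Reverse the RSK construction: for i from n down to 1, find the cell of Q containing i, remove the entry at that cell from P, and reverse-bump it up through P; the value ejected from row 1 is w(i).

Step i=8: Q has 8 at row 1, column 3; remove that cell from P, ejecting 6. So w(8) = 6. P is now [[1, 3], [2, 7], [4], [5], [8]].
Step i=7: Q has 7 at row 2, column 2; remove 7 from row 2 of P and reverse-bump: 7 enters row 1 and ejects 3. So w(7) = 3. P is now [[1, 7], [2], [4], [5], [8]].
Step i=6: Q has 6 at row 1, column 2; remove that cell from P, ejecting 7. So w(6) = 7. P is now [[1], [2], [4], [5], [8]].
Step i=5: Q has 5 at row 5, column 1; remove 8 from row 5 of P and reverse-bump: 8 enters row 4 and ejects 5; 5 enters row 3 and ejects 4; 4 enters row 2 and ejects 2; 2 enters row 1 and ejects 1. So w(5) = 1. P is now [[2], [4], [5], [8]].
Step i=4: Q has 4 at row 4, column 1; remove 8 from row 4 of P and reverse-bump: 8 enters row 3 and ejects 5; 5 enters row 2 and ejects 4; 4 enters row 1 and ejects 2. So w(4) = 2. P is now [[4], [5], [8]].
Step i=3: Q has 3 at row 3, column 1; remove 8 from row 3 of P and reverse-bump: 8 enters row 2 and ejects 5; 5 enters row 1 and ejects 4. So w(3) = 4. P is now [[5], [8]].
Step i=2: Q has 2 at row 2, column 1; remove 8 from row 2 of P and reverse-bump: 8 enters row 1 and ejects 5. So w(2) = 5. P is now [[8]].
Step i=1: Q has 1 at row 1, column 1; remove that cell from P, ejecting 8. So w(1) = 8. P is now [].

So w = 8 5 4 2 1 7 3 6.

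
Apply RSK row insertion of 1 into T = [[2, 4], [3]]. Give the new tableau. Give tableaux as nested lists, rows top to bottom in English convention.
In row 1, 1 replaces 2 (the leftmost entry greater than 1); 2 is bumped to row 2. In row 2, 2 replaces 3 (the leftmost entry greater than 2); 3 is bumped to row 3. 3 starts a new row 3. The new tableau is [[1, 4], [2], [3]].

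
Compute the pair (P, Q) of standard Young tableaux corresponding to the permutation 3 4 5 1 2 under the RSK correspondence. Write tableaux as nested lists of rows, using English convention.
P = [[1, 2, 5], [3, 4]], Q = [[1, 2, 3], [4, 5]]

Insert each entry of the permutation into P by Schensted row insertion, recording in Q the position of each new cell.

Insert 3: appended to row 1. P = [[3]].
Insert 4: appended to row 1. P = [[3, 4]].
Insert 5: appended to row 1. P = [[3, 4, 5]].
Insert 1: 1 bumps 3 from row 1; 3 starts row 2. P = [[1, 4, 5], [3]].
Insert 2: 2 bumps 4 from row 1; 4 appends to row 2. P = [[1, 2, 5], [3, 4]].

So P = [[1, 2, 5], [3, 4]], Q = [[1, 2, 3], [4, 5]].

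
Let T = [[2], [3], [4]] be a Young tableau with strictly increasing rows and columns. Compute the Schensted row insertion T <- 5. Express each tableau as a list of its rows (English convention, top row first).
[[2, 5], [3], [4]]

5 is larger than every entry of row 1, so it is appended to row 1. The new tableau is [[2, 5], [3], [4]].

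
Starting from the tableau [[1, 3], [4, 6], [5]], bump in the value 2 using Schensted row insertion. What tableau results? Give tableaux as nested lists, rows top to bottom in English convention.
[[1, 2], [3, 6], [4], [5]]

In row 1, 2 replaces 3 (the leftmost entry greater than 2); 3 is bumped to row 2. In row 2, 3 replaces 4 (the leftmost entry greater than 3); 4 is bumped to row 3. In row 3, 4 replaces 5 (the leftmost entry greater than 4); 5 is bumped to row 4. 5 starts a new row 4. The new tableau is [[1, 2], [3, 6], [4], [5]].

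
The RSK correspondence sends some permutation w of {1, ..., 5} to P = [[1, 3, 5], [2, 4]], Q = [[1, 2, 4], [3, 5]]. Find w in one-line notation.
2 4 1 5 3

Reverse the RSK construction: for i from n down to 1, find the cell of Q containing i, remove the entry at that cell from P, and reverse-bump it up through P; the value ejected from row 1 is w(i).

Step i=5: Q has 5 at row 2, column 2; remove 4 from row 2 of P and reverse-bump: 4 enters row 1 and ejects 3. So w(5) = 3. P is now [[1, 4, 5], [2]].
Step i=4: Q has 4 at row 1, column 3; remove that cell from P, ejecting 5. So w(4) = 5. P is now [[1, 4], [2]].
Step i=3: Q has 3 at row 2, column 1; remove 2 from row 2 of P and reverse-bump: 2 enters row 1 and ejects 1. So w(3) = 1. P is now [[2, 4]].
Step i=2: Q has 2 at row 1, column 2; remove that cell from P, ejecting 4. So w(2) = 4. P is now [[2]].
Step i=1: Q has 1 at row 1, column 1; remove that cell from P, ejecting 2. So w(1) = 2. P is now [].

So w = 2 4 1 5 3.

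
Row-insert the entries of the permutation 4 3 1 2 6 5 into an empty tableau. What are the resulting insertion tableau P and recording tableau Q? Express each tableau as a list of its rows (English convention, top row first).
P = [[1, 2, 5], [3, 6], [4]], Q = [[1, 4, 5], [2, 6], [3]]

Insert each entry of the permutation into P by Schensted row insertion, recording in Q the position of each new cell.

Insert 4: appended to row 1. P = [[4]].
Insert 3: 3 bumps 4 from row 1; 4 starts row 2. P = [[3], [4]].
Insert 1: 1 bumps 3 from row 1; 3 bumps 4 from row 2; 4 starts row 3. P = [[1], [3], [4]].
Insert 2: appended to row 1. P = [[1, 2], [3], [4]].
Insert 6: appended to row 1. P = [[1, 2, 6], [3], [4]].
Insert 5: 5 bumps 6 from row 1; 6 appends to row 2. P = [[1, 2, 5], [3, 6], [4]].

So P = [[1, 2, 5], [3, 6], [4]], Q = [[1, 4, 5], [2, 6], [3]].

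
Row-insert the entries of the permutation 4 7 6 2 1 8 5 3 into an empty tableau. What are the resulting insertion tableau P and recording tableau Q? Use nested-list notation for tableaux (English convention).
Insert each entry of the permutation into P by Schensted row insertion, recording in Q the position of each new cell.

Insert 4: appended to row 1. P = [[4]].
Insert 7: appended to row 1. P = [[4, 7]].
Insert 6: 6 bumps 7 from row 1; 7 starts row 2. P = [[4, 6], [7]].
Insert 2: 2 bumps 4 from row 1; 4 bumps 7 from row 2; 7 starts row 3. P = [[2, 6], [4], [7]].
Insert 1: 1 bumps 2 from row 1; 2 bumps 4 from row 2; 4 bumps 7 from row 3; 7 starts row 4. P = [[1, 6], [2], [4], [7]].
Insert 8: appended to row 1. P = [[1, 6, 8], [2], [4], [7]].
Insert 5: 5 bumps 6 from row 1; 6 appends to row 2. P = [[1, 5, 8], [2, 6], [4], [7]].
Insert 3: 3 bumps 5 from row 1; 5 bumps 6 from row 2; 6 appends to row 3. P = [[1, 3, 8], [2, 5], [4, 6], [7]].

So P = [[1, 3, 8], [2, 5], [4, 6], [7]], Q = [[1, 2, 6], [3, 7], [4, 8], [5]].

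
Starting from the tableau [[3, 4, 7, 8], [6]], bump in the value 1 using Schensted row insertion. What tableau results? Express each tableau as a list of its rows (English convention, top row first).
[[1, 4, 7, 8], [3], [6]]

In row 1, 1 replaces 3 (the leftmost entry greater than 1); 3 is bumped to row 2. In row 2, 3 replaces 6 (the leftmost entry greater than 3); 6 is bumped to row 3. 6 starts a new row 3. The new tableau is [[1, 4, 7, 8], [3], [6]].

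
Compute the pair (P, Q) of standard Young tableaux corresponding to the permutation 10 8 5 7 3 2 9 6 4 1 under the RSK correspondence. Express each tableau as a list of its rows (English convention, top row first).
P = [[1, 4, 9], [2, 6], [3, 7], [5], [8], [10]], Q = [[1, 4, 7], [2, 8], [3, 9], [5], [6], [10]]

Insert each entry of the permutation into P by Schensted row insertion, recording in Q the position of each new cell.

Insert 10: appended to row 1. P = [[10]], Q = [[1]].
Insert 8: 8 bumps 10 from row 1; 10 starts row 2. P = [[8], [10]], Q = [[1], [2]].
Insert 5: 5 bumps 8 from row 1; 8 bumps 10 from row 2; 10 starts row 3. P = [[5], [8], [10]], Q = [[1], [2], [3]].
Insert 7: appended to row 1. P = [[5, 7], [8], [10]], Q = [[1, 4], [2], [3]].
Insert 3: 3 bumps 5 from row 1; 5 bumps 8 from row 2; 8 bumps 10 from row 3; 10 starts row 4. P = [[3, 7], [5], [8], [10]], Q = [[1, 4], [2], [3], [5]].
Insert 2: 2 bumps 3 from row 1; 3 bumps 5 from row 2; 5 bumps 8 from row 3; 8 bumps 10 from row 4; 10 starts row 5. P = [[2, 7], [3], [5], [8], [10]], Q = [[1, 4], [2], [3], [5], [6]].
Insert 9: appended to row 1. P = [[2, 7, 9], [3], [5], [8], [10]], Q = [[1, 4, 7], [2], [3], [5], [6]].
Insert 6: 6 bumps 7 from row 1; 7 appends to row 2. P = [[2, 6, 9], [3, 7], [5], [8], [10]], Q = [[1, 4, 7], [2, 8], [3], [5], [6]].
Insert 4: 4 bumps 6 from row 1; 6 bumps 7 from row 2; 7 appends to row 3. P = [[2, 4, 9], [3, 6], [5, 7], [8], [10]], Q = [[1, 4, 7], [2, 8], [3, 9], [5], [6]].
Insert 1: 1 bumps 2 from row 1; 2 bumps 3 from row 2; 3 bumps 5 from row 3; 5 bumps 8 from row 4; 8 bumps 10 from row 5; 10 starts row 6. P = [[1, 4, 9], [2, 6], [3, 7], [5], [8], [10]], Q = [[1, 4, 7], [2, 8], [3, 9], [5], [6], [10]].

So P = [[1, 4, 9], [2, 6], [3, 7], [5], [8], [10]], Q = [[1, 4, 7], [2, 8], [3, 9], [5], [6], [10]].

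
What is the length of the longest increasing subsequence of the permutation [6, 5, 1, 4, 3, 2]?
2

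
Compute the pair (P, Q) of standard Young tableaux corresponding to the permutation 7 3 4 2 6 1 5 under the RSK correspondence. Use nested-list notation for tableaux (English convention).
P = [[1, 4, 5], [2, 6], [3], [7]], Q = [[1, 3, 5], [2, 7], [4], [6]]

Insert each entry of the permutation into P by Schensted row insertion, recording in Q the position of each new cell.

Insert 7: appended to row 1. P = [[7]].
Insert 3: 3 bumps 7 from row 1; 7 starts row 2. P = [[3], [7]].
Insert 4: appended to row 1. P = [[3, 4], [7]].
Insert 2: 2 bumps 3 from row 1; 3 bumps 7 from row 2; 7 starts row 3. P = [[2, 4], [3], [7]].
Insert 6: appended to row 1. P = [[2, 4, 6], [3], [7]].
Insert 1: 1 bumps 2 from row 1; 2 bumps 3 from row 2; 3 bumps 7 from row 3; 7 starts row 4. P = [[1, 4, 6], [2], [3], [7]].
Insert 5: 5 bumps 6 from row 1; 6 appends to row 2. P = [[1, 4, 5], [2, 6], [3], [7]].

So P = [[1, 4, 5], [2, 6], [3], [7]], Q = [[1, 3, 5], [2, 7], [4], [6]].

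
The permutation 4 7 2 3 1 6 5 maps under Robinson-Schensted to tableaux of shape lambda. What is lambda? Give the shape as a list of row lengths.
Row-insert each entry into an empty tableau.

After inserting 4: P = [[4]].
After inserting 7: P = [[4, 7]].
After inserting 2: P = [[2, 7], [4]].
After inserting 3: P = [[2, 3], [4, 7]].
After inserting 1: P = [[1, 3], [2, 7], [4]].
After inserting 6: P = [[1, 3, 6], [2, 7], [4]].
After inserting 5: P = [[1, 3, 5], [2, 6], [4, 7]].

The final insertion tableau P = [[1, 3, 5], [2, 6], [4, 7]] has shape [3, 2, 2].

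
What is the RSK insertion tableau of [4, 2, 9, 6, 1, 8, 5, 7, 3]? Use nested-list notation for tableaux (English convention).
Insert 4: appended to row 1. P = [[4]].
Insert 2: 2 bumps 4 from row 1; 4 starts row 2. P = [[2], [4]].
Insert 9: appended to row 1. P = [[2, 9], [4]].
Insert 6: 6 bumps 9 from row 1; 9 appends to row 2. P = [[2, 6], [4, 9]].
Insert 1: 1 bumps 2 from row 1; 2 bumps 4 from row 2; 4 starts row 3. P = [[1, 6], [2, 9], [4]].
Insert 8: appended to row 1. P = [[1, 6, 8], [2, 9], [4]].
Insert 5: 5 bumps 6 from row 1; 6 bumps 9 from row 2; 9 appends to row 3. P = [[1, 5, 8], [2, 6], [4, 9]].
Insert 7: 7 bumps 8 from row 1; 8 appends to row 2. P = [[1, 5, 7], [2, 6, 8], [4, 9]].
Insert 3: 3 bumps 5 from row 1; 5 bumps 6 from row 2; 6 bumps 9 from row 3; 9 starts row 4. P = [[1, 3, 7], [2, 5, 8], [4, 6], [9]].

So P = [[1, 3, 7], [2, 5, 8], [4, 6], [9]].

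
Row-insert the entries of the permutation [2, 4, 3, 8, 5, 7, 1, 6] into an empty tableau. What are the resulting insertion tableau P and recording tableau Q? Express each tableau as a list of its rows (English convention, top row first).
Insert each entry of the permutation into P by Schensted row insertion, recording in Q the position of each new cell.

Insert 2: appended to row 1. P = [[2]].
Insert 4: appended to row 1. P = [[2, 4]].
Insert 3: 3 bumps 4 from row 1; 4 starts row 2. P = [[2, 3], [4]].
Insert 8: appended to row 1. P = [[2, 3, 8], [4]].
Insert 5: 5 bumps 8 from row 1; 8 appends to row 2. P = [[2, 3, 5], [4, 8]].
Insert 7: appended to row 1. P = [[2, 3, 5, 7], [4, 8]].
Insert 1: 1 bumps 2 from row 1; 2 bumps 4 from row 2; 4 starts row 3. P = [[1, 3, 5, 7], [2, 8], [4]].
Insert 6: 6 bumps 7 from row 1; 7 bumps 8 from row 2; 8 appends to row 3. P = [[1, 3, 5, 6], [2, 7], [4, 8]].

So P = [[1, 3, 5, 6], [2, 7], [4, 8]], Q = [[1, 2, 4, 6], [3, 5], [7, 8]].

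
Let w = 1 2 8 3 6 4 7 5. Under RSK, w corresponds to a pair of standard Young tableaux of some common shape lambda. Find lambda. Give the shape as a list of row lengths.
RSK row insertion gives P = [[1, 2, 3, 4, 5], [6, 7], [8]], which has shape [5, 2, 1].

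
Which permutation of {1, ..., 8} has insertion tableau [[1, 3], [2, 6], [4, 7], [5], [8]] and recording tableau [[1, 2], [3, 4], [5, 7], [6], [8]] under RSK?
5 8 4 7 6 2 3 1

Reverse RSK: for i = n, n-1, ..., 1, locate i in Q, remove the corresponding corner cell from P, and reverse-bump its entry up through P; the value ejected from row 1 is w(i).

So w = 5 8 4 7 6 2 3 1.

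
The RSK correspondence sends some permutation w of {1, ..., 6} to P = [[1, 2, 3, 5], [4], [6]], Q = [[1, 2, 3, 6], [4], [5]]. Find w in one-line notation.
Reverse the RSK construction: for i from n down to 1, find the cell of Q containing i, remove the entry at that cell from P, and reverse-bump it up through P; the value ejected from row 1 is w(i).

Step i=6: Q has 6 at row 1, column 4; remove that cell from P, ejecting 5. So w(6) = 5. P is now [[1, 2, 3], [4], [6]].
Step i=5: Q has 5 at row 3, column 1; remove 6 from row 3 of P and reverse-bump: 6 enters row 2 and ejects 4; 4 enters row 1 and ejects 3. So w(5) = 3. P is now [[1, 2, 4], [6]].
Step i=4: Q has 4 at row 2, column 1; remove 6 from row 2 of P and reverse-bump: 6 enters row 1 and ejects 4. So w(4) = 4. P is now [[1, 2, 6]].
Step i=3: Q has 3 at row 1, column 3; remove that cell from P, ejecting 6. So w(3) = 6. P is now [[1, 2]].
Step i=2: Q has 2 at row 1, column 2; remove that cell from P, ejecting 2. So w(2) = 2. P is now [[1]].
Step i=1: Q has 1 at row 1, column 1; remove that cell from P, ejecting 1. So w(1) = 1. P is now [].

So w = 1 2 6 4 3 5.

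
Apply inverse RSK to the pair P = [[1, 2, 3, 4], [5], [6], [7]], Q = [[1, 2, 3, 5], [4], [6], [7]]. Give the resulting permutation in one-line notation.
1 2 7 3 6 5 4

Reverse the RSK construction: for i from n down to 1, find the cell of Q containing i, remove the entry at that cell from P, and reverse-bump it up through P; the value ejected from row 1 is w(i).

Step i=7: Q has 7 at row 4, column 1; remove 7 from row 4 of P and reverse-bump: 7 enters row 3 and ejects 6; 6 enters row 2 and ejects 5; 5 enters row 1 and ejects 4. So w(7) = 4. P is now [[1, 2, 3, 5], [6], [7]].
Step i=6: Q has 6 at row 3, column 1; remove 7 from row 3 of P and reverse-bump: 7 enters row 2 and ejects 6; 6 enters row 1 and ejects 5. So w(6) = 5. P is now [[1, 2, 3, 6], [7]].
Step i=5: Q has 5 at row 1, column 4; remove that cell from P, ejecting 6. So w(5) = 6. P is now [[1, 2, 3], [7]].
Step i=4: Q has 4 at row 2, column 1; remove 7 from row 2 of P and reverse-bump: 7 enters row 1 and ejects 3. So w(4) = 3. P is now [[1, 2, 7]].
Step i=3: Q has 3 at row 1, column 3; remove that cell from P, ejecting 7. So w(3) = 7. P is now [[1, 2]].
Step i=2: Q has 2 at row 1, column 2; remove that cell from P, ejecting 2. So w(2) = 2. P is now [[1]].
Step i=1: Q has 1 at row 1, column 1; remove that cell from P, ejecting 1. So w(1) = 1. P is now [].

So w = 1 2 7 3 6 5 4.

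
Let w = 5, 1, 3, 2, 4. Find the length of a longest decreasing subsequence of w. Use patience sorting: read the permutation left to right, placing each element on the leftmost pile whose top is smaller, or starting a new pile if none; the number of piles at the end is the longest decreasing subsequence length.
5: new pile. tops = [5]
1: new pile. tops = [5, 1]
3: onto pile 2 (replacing 1). tops = [5, 3]
2: new pile. tops = [5, 3, 2]
4: onto pile 2 (replacing 3). tops = [5, 4, 2]

3 piles, so the longest decreasing subsequence has length 3.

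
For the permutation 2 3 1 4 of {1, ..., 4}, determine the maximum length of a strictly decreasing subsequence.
2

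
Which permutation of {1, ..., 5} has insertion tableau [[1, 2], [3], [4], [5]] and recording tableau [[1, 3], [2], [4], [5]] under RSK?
5 1 4 3 2

Reverse the RSK construction: for i from n down to 1, find the cell of Q containing i, remove the entry at that cell from P, and reverse-bump it up through P; the value ejected from row 1 is w(i).

Step i=5: Q has 5 at row 4, column 1; remove 5 from row 4 of P and reverse-bump: 5 enters row 3 and ejects 4; 4 enters row 2 and ejects 3; 3 enters row 1 and ejects 2. So w(5) = 2. P is now [[1, 3], [4], [5]].
Step i=4: Q has 4 at row 3, column 1; remove 5 from row 3 of P and reverse-bump: 5 enters row 2 and ejects 4; 4 enters row 1 and ejects 3. So w(4) = 3. P is now [[1, 4], [5]].
Step i=3: Q has 3 at row 1, column 2; remove that cell from P, ejecting 4. So w(3) = 4. P is now [[1], [5]].
Step i=2: Q has 2 at row 2, column 1; remove 5 from row 2 of P and reverse-bump: 5 enters row 1 and ejects 1. So w(2) = 1. P is now [[5]].
Step i=1: Q has 1 at row 1, column 1; remove that cell from P, ejecting 5. So w(1) = 5. P is now [].

So w = 5 1 4 3 2.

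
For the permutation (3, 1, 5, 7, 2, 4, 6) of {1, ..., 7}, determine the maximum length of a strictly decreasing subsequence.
2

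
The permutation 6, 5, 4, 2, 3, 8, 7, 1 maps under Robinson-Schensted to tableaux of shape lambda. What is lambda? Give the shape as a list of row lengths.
[3, 2, 1, 1, 1]

Row-insert each entry into an empty tableau.

After inserting 6: P = [[6]].
After inserting 5: P = [[5], [6]].
After inserting 4: P = [[4], [5], [6]].
After inserting 2: P = [[2], [4], [5], [6]].
After inserting 3: P = [[2, 3], [4], [5], [6]].
After inserting 8: P = [[2, 3, 8], [4], [5], [6]].
After inserting 7: P = [[2, 3, 7], [4, 8], [5], [6]].
After inserting 1: P = [[1, 3, 7], [2, 8], [4], [5], [6]].

The final insertion tableau P = [[1, 3, 7], [2, 8], [4], [5], [6]] has shape [3, 2, 1, 1, 1].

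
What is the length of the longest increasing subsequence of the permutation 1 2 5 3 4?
4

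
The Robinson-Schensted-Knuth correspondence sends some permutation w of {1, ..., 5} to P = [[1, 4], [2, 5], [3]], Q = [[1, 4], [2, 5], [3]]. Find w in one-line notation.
3 2 1 5 4

Reverse RSK: for i = n, n-1, ..., 1, locate i in Q, remove the corresponding corner cell from P, and reverse-bump its entry up through P; the value ejected from row 1 is w(i).

So w = 3 2 1 5 4.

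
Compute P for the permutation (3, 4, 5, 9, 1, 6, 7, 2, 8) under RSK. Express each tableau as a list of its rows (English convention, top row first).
P = [[1, 2, 5, 6, 7, 8], [3, 4], [9]]

Insert 3: appended to row 1. P = [[3]].
Insert 4: appended to row 1. P = [[3, 4]].
Insert 5: appended to row 1. P = [[3, 4, 5]].
Insert 9: appended to row 1. P = [[3, 4, 5, 9]].
Insert 1: 1 bumps 3 from row 1; 3 starts row 2. P = [[1, 4, 5, 9], [3]].
Insert 6: 6 bumps 9 from row 1; 9 appends to row 2. P = [[1, 4, 5, 6], [3, 9]].
Insert 7: appended to row 1. P = [[1, 4, 5, 6, 7], [3, 9]].
Insert 2: 2 bumps 4 from row 1; 4 bumps 9 from row 2; 9 starts row 3. P = [[1, 2, 5, 6, 7], [3, 4], [9]].
Insert 8: appended to row 1. P = [[1, 2, 5, 6, 7, 8], [3, 4], [9]].

So P = [[1, 2, 5, 6, 7, 8], [3, 4], [9]].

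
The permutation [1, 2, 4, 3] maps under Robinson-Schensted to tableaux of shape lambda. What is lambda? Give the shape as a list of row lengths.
[3, 1]

Row-insert each entry into an empty tableau.

After inserting 1: P = [[1]].
After inserting 2: P = [[1, 2]].
After inserting 4: P = [[1, 2, 4]].
After inserting 3: P = [[1, 2, 3], [4]].

The final insertion tableau P = [[1, 2, 3], [4]] has shape [3, 1].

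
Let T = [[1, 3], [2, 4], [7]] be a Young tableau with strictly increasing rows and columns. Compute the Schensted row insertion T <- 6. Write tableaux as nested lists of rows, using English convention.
[[1, 3, 6], [2, 4], [7]]

6 is larger than every entry of row 1, so it is appended to row 1. The new tableau is [[1, 3, 6], [2, 4], [7]].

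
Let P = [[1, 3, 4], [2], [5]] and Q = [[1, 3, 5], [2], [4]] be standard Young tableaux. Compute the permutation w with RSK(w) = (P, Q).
Reverse the RSK construction: for i from n down to 1, find the cell of Q containing i, remove the entry at that cell from P, and reverse-bump it up through P; the value ejected from row 1 is w(i).

Step i=5: Q has 5 at row 1, column 3; remove that cell from P, ejecting 4. So w(5) = 4. P is now [[1, 3], [2], [5]].
Step i=4: Q has 4 at row 3, column 1; remove 5 from row 3 of P and reverse-bump: 5 enters row 2 and ejects 2; 2 enters row 1 and ejects 1. So w(4) = 1. P is now [[2, 3], [5]].
Step i=3: Q has 3 at row 1, column 2; remove that cell from P, ejecting 3. So w(3) = 3. P is now [[2], [5]].
Step i=2: Q has 2 at row 2, column 1; remove 5 from row 2 of P and reverse-bump: 5 enters row 1 and ejects 2. So w(2) = 2. P is now [[5]].
Step i=1: Q has 1 at row 1, column 1; remove that cell from P, ejecting 5. So w(1) = 5. P is now [].

So w = 5 2 3 1 4.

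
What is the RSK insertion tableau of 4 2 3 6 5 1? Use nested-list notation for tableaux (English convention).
Insert 4: appended to row 1. P = [[4]].
Insert 2: 2 bumps 4 from row 1; 4 starts row 2. P = [[2], [4]].
Insert 3: appended to row 1. P = [[2, 3], [4]].
Insert 6: appended to row 1. P = [[2, 3, 6], [4]].
Insert 5: 5 bumps 6 from row 1; 6 appends to row 2. P = [[2, 3, 5], [4, 6]].
Insert 1: 1 bumps 2 from row 1; 2 bumps 4 from row 2; 4 starts row 3. P = [[1, 3, 5], [2, 6], [4]].

So P = [[1, 3, 5], [2, 6], [4]].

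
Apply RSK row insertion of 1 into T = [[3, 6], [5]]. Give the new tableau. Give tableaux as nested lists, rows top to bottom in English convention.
[[1, 6], [3], [5]]

In row 1, 1 replaces 3 (the leftmost entry greater than 1); 3 is bumped to row 2. In row 2, 3 replaces 5 (the leftmost entry greater than 3); 5 is bumped to row 3. 5 starts a new row 3. The new tableau is [[1, 6], [3], [5]].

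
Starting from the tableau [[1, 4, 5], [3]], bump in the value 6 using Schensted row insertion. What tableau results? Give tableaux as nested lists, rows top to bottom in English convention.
[[1, 4, 5, 6], [3]]

6 is larger than every entry of row 1, so it is appended to row 1. The new tableau is [[1, 4, 5, 6], [3]].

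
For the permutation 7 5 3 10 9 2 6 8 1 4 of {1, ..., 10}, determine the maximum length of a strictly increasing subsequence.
3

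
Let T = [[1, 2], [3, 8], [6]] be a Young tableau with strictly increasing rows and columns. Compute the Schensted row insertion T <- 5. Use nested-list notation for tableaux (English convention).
[[1, 2, 5], [3, 8], [6]]

5 is larger than every entry of row 1, so it is appended to row 1. The new tableau is [[1, 2, 5], [3, 8], [6]].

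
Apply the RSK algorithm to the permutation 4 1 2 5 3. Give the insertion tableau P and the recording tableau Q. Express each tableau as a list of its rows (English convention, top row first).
Insert each entry of the permutation into P by Schensted row insertion, recording in Q the position of each new cell.

After inserting 4: P = [[4]].
After inserting 1: P = [[1], [4]].
After inserting 2: P = [[1, 2], [4]].
After inserting 5: P = [[1, 2, 5], [4]].
After inserting 3: P = [[1, 2, 3], [4, 5]].

So P = [[1, 2, 3], [4, 5]], Q = [[1, 3, 4], [2, 5]].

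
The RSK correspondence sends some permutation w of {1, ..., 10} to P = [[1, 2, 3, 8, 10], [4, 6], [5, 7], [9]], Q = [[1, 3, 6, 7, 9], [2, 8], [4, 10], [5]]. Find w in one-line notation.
9 1 5 4 2 7 8 6 10 3

Reverse the RSK construction: for i from n down to 1, find the cell of Q containing i, remove the entry at that cell from P, and reverse-bump it up through P; the value ejected from row 1 is w(i).

Step i=10: Q has 10 at row 3, column 2; remove 7 from row 3 of P and reverse-bump: 7 enters row 2 and ejects 6; 6 enters row 1 and ejects 3. So w(10) = 3. P is now [[1, 2, 6, 8, 10], [4, 7], [5], [9]].
Step i=9: Q has 9 at row 1, column 5; remove that cell from P, ejecting 10. So w(9) = 10. P is now [[1, 2, 6, 8], [4, 7], [5], [9]].
Step i=8: Q has 8 at row 2, column 2; remove 7 from row 2 of P and reverse-bump: 7 enters row 1 and ejects 6. So w(8) = 6. P is now [[1, 2, 7, 8], [4], [5], [9]].
Step i=7: Q has 7 at row 1, column 4; remove that cell from P, ejecting 8. So w(7) = 8. P is now [[1, 2, 7], [4], [5], [9]].
Step i=6: Q has 6 at row 1, column 3; remove that cell from P, ejecting 7. So w(6) = 7. P is now [[1, 2], [4], [5], [9]].
Step i=5: Q has 5 at row 4, column 1; remove 9 from row 4 of P and reverse-bump: 9 enters row 3 and ejects 5; 5 enters row 2 and ejects 4; 4 enters row 1 and ejects 2. So w(5) = 2. P is now [[1, 4], [5], [9]].
Step i=4: Q has 4 at row 3, column 1; remove 9 from row 3 of P and reverse-bump: 9 enters row 2 and ejects 5; 5 enters row 1 and ejects 4. So w(4) = 4. P is now [[1, 5], [9]].
Step i=3: Q has 3 at row 1, column 2; remove that cell from P, ejecting 5. So w(3) = 5. P is now [[1], [9]].
Step i=2: Q has 2 at row 2, column 1; remove 9 from row 2 of P and reverse-bump: 9 enters row 1 and ejects 1. So w(2) = 1. P is now [[9]].
Step i=1: Q has 1 at row 1, column 1; remove that cell from P, ejecting 9. So w(1) = 9. P is now [].

So w = 9 1 5 4 2 7 8 6 10 3.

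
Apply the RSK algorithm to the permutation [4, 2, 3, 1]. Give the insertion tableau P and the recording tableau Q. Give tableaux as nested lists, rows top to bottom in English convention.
Insert each entry of the permutation into P by Schensted row insertion, recording in Q the position of each new cell.

Insert 4: appended to row 1. P = [[4]], Q = [[1]].
Insert 2: 2 bumps 4 from row 1; 4 starts row 2. P = [[2], [4]], Q = [[1], [2]].
Insert 3: appended to row 1. P = [[2, 3], [4]], Q = [[1, 3], [2]].
Insert 1: 1 bumps 2 from row 1; 2 bumps 4 from row 2; 4 starts row 3. P = [[1, 3], [2], [4]], Q = [[1, 3], [2], [4]].

So P = [[1, 3], [2], [4]], Q = [[1, 3], [2], [4]].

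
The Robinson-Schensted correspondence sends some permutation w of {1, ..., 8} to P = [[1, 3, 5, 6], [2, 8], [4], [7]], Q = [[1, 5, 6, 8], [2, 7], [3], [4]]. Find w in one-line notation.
Reverse the RSK construction: for i from n down to 1, find the cell of Q containing i, remove the entry at that cell from P, and reverse-bump it up through P; the value ejected from row 1 is w(i).

Step i=8: Q has 8 at row 1, column 4; remove that cell from P, ejecting 6. So w(8) = 6. P is now [[1, 3, 5], [2, 8], [4], [7]].
Step i=7: Q has 7 at row 2, column 2; remove 8 from row 2 of P and reverse-bump: 8 enters row 1 and ejects 5. So w(7) = 5. P is now [[1, 3, 8], [2], [4], [7]].
Step i=6: Q has 6 at row 1, column 3; remove that cell from P, ejecting 8. So w(6) = 8. P is now [[1, 3], [2], [4], [7]].
Step i=5: Q has 5 at row 1, column 2; remove that cell from P, ejecting 3. So w(5) = 3. P is now [[1], [2], [4], [7]].
Step i=4: Q has 4 at row 4, column 1; remove 7 from row 4 of P and reverse-bump: 7 enters row 3 and ejects 4; 4 enters row 2 and ejects 2; 2 enters row 1 and ejects 1. So w(4) = 1. P is now [[2], [4], [7]].
Step i=3: Q has 3 at row 3, column 1; remove 7 from row 3 of P and reverse-bump: 7 enters row 2 and ejects 4; 4 enters row 1 and ejects 2. So w(3) = 2. P is now [[4], [7]].
Step i=2: Q has 2 at row 2, column 1; remove 7 from row 2 of P and reverse-bump: 7 enters row 1 and ejects 4. So w(2) = 4. P is now [[7]].
Step i=1: Q has 1 at row 1, column 1; remove that cell from P, ejecting 7. So w(1) = 7. P is now [].

So w = 7 4 2 1 3 8 5 6.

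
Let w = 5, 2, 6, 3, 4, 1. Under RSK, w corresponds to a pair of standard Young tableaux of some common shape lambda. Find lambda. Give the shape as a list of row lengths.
RSK row insertion gives P = [[1, 3, 4], [2, 6], [5]], which has shape [3, 2, 1].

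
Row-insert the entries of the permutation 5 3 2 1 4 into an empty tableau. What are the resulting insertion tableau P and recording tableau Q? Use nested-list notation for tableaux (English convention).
Insert each entry of the permutation into P by Schensted row insertion, recording in Q the position of each new cell.

Insert 5: appended to row 1. P = [[5]].
Insert 3: 3 bumps 5 from row 1; 5 starts row 2. P = [[3], [5]].
Insert 2: 2 bumps 3 from row 1; 3 bumps 5 from row 2; 5 starts row 3. P = [[2], [3], [5]].
Insert 1: 1 bumps 2 from row 1; 2 bumps 3 from row 2; 3 bumps 5 from row 3; 5 starts row 4. P = [[1], [2], [3], [5]].
Insert 4: appended to row 1. P = [[1, 4], [2], [3], [5]].

So P = [[1, 4], [2], [3], [5]], Q = [[1, 5], [2], [3], [4]].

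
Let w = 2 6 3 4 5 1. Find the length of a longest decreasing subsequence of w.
3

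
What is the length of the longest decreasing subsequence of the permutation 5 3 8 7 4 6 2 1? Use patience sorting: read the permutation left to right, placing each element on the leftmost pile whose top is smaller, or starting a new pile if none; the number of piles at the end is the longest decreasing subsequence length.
5: new pile. tops = [5]
3: new pile. tops = [5, 3]
8: onto pile 1 (replacing 5). tops = [8, 3]
7: onto pile 2 (replacing 3). tops = [8, 7]
4: new pile. tops = [8, 7, 4]
6: onto pile 3 (replacing 4). tops = [8, 7, 6]
2: new pile. tops = [8, 7, 6, 2]
1: new pile. tops = [8, 7, 6, 2, 1]

5 piles, so the longest decreasing subsequence has length 5.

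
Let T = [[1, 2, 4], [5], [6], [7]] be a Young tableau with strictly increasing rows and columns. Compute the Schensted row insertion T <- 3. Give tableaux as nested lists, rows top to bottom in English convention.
[[1, 2, 3], [4], [5], [6], [7]]

In row 1, 3 replaces 4 (the leftmost entry greater than 3); 4 is bumped to row 2. In row 2, 4 replaces 5 (the leftmost entry greater than 4); 5 is bumped to row 3. In row 3, 5 replaces 6 (the leftmost entry greater than 5); 6 is bumped to row 4. In row 4, 6 replaces 7 (the leftmost entry greater than 6); 7 is bumped to row 5. 7 starts a new row 5. The new tableau is [[1, 2, 3], [4], [5], [6], [7]].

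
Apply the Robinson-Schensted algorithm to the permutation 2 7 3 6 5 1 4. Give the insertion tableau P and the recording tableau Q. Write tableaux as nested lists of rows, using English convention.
Insert each entry of the permutation into P by Schensted row insertion, recording in Q the position of each new cell.

After inserting 2: P = [[2]].
After inserting 7: P = [[2, 7]].
After inserting 3: P = [[2, 3], [7]].
After inserting 6: P = [[2, 3, 6], [7]].
After inserting 5: P = [[2, 3, 5], [6], [7]].
After inserting 1: P = [[1, 3, 5], [2], [6], [7]].
After inserting 4: P = [[1, 3, 4], [2, 5], [6], [7]].

So P = [[1, 3, 4], [2, 5], [6], [7]], Q = [[1, 2, 4], [3, 7], [5], [6]].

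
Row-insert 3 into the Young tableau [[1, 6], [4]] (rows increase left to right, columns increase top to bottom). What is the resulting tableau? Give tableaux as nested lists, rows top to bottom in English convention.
[[1, 3], [4, 6]]

In row 1, 3 replaces 6 (the leftmost entry greater than 3); 6 is bumped to row 2. 6 is appended to row 2. The new tableau is [[1, 3], [4, 6]].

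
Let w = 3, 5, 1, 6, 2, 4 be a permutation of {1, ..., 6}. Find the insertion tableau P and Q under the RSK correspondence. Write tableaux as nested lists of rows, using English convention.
P = [[1, 2, 4], [3, 5, 6]], Q = [[1, 2, 4], [3, 5, 6]]

Insert each entry of the permutation into P by Schensted row insertion, recording in Q the position of each new cell.

Insert 3: appended to row 1. P = [[3]].
Insert 5: appended to row 1. P = [[3, 5]].
Insert 1: 1 bumps 3 from row 1; 3 starts row 2. P = [[1, 5], [3]].
Insert 6: appended to row 1. P = [[1, 5, 6], [3]].
Insert 2: 2 bumps 5 from row 1; 5 appends to row 2. P = [[1, 2, 6], [3, 5]].
Insert 4: 4 bumps 6 from row 1; 6 appends to row 2. P = [[1, 2, 4], [3, 5, 6]].

So P = [[1, 2, 4], [3, 5, 6]], Q = [[1, 2, 4], [3, 5, 6]].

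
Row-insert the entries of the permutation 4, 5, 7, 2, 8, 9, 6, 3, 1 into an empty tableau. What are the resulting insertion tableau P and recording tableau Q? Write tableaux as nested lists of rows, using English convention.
Insert each entry of the permutation into P by Schensted row insertion, recording in Q the position of each new cell.

Insert 4: appended to row 1. P = [[4]].
Insert 5: appended to row 1. P = [[4, 5]].
Insert 7: appended to row 1. P = [[4, 5, 7]].
Insert 2: 2 bumps 4 from row 1; 4 starts row 2. P = [[2, 5, 7], [4]].
Insert 8: appended to row 1. P = [[2, 5, 7, 8], [4]].
Insert 9: appended to row 1. P = [[2, 5, 7, 8, 9], [4]].
Insert 6: 6 bumps 7 from row 1; 7 appends to row 2. P = [[2, 5, 6, 8, 9], [4, 7]].
Insert 3: 3 bumps 5 from row 1; 5 bumps 7 from row 2; 7 starts row 3. P = [[2, 3, 6, 8, 9], [4, 5], [7]].
Insert 1: 1 bumps 2 from row 1; 2 bumps 4 from row 2; 4 bumps 7 from row 3; 7 starts row 4. P = [[1, 3, 6, 8, 9], [2, 5], [4], [7]].

So P = [[1, 3, 6, 8, 9], [2, 5], [4], [7]], Q = [[1, 2, 3, 5, 6], [4, 7], [8], [9]].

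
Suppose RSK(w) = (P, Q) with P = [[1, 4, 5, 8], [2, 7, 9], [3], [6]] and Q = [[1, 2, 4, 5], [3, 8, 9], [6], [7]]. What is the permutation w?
3 6 4 7 9 2 1 5 8

Reverse the RSK construction: for i from n down to 1, find the cell of Q containing i, remove the entry at that cell from P, and reverse-bump it up through P; the value ejected from row 1 is w(i).

Step i=9: Q has 9 at row 2, column 3; remove 9 from row 2 of P and reverse-bump: 9 enters row 1 and ejects 8. So w(9) = 8. P is now [[1, 4, 5, 9], [2, 7], [3], [6]].
Step i=8: Q has 8 at row 2, column 2; remove 7 from row 2 of P and reverse-bump: 7 enters row 1 and ejects 5. So w(8) = 5. P is now [[1, 4, 7, 9], [2], [3], [6]].
Step i=7: Q has 7 at row 4, column 1; remove 6 from row 4 of P and reverse-bump: 6 enters row 3 and ejects 3; 3 enters row 2 and ejects 2; 2 enters row 1 and ejects 1. So w(7) = 1. P is now [[2, 4, 7, 9], [3], [6]].
Step i=6: Q has 6 at row 3, column 1; remove 6 from row 3 of P and reverse-bump: 6 enters row 2 and ejects 3; 3 enters row 1 and ejects 2. So w(6) = 2. P is now [[3, 4, 7, 9], [6]].
Step i=5: Q has 5 at row 1, column 4; remove that cell from P, ejecting 9. So w(5) = 9. P is now [[3, 4, 7], [6]].
Step i=4: Q has 4 at row 1, column 3; remove that cell from P, ejecting 7. So w(4) = 7. P is now [[3, 4], [6]].
Step i=3: Q has 3 at row 2, column 1; remove 6 from row 2 of P and reverse-bump: 6 enters row 1 and ejects 4. So w(3) = 4. P is now [[3, 6]].
Step i=2: Q has 2 at row 1, column 2; remove that cell from P, ejecting 6. So w(2) = 6. P is now [[3]].
Step i=1: Q has 1 at row 1, column 1; remove that cell from P, ejecting 3. So w(1) = 3. P is now [].

So w = 3 6 4 7 9 2 1 5 8.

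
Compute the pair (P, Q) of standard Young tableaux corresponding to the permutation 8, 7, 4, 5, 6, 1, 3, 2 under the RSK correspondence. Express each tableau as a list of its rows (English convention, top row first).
P = [[1, 2, 6], [3, 5], [4], [7], [8]], Q = [[1, 4, 5], [2, 7], [3], [6], [8]]

Insert each entry of the permutation into P by Schensted row insertion, recording in Q the position of each new cell.

Insert 8: appended to row 1. P = [[8]].
Insert 7: 7 bumps 8 from row 1; 8 starts row 2. P = [[7], [8]].
Insert 4: 4 bumps 7 from row 1; 7 bumps 8 from row 2; 8 starts row 3. P = [[4], [7], [8]].
Insert 5: appended to row 1. P = [[4, 5], [7], [8]].
Insert 6: appended to row 1. P = [[4, 5, 6], [7], [8]].
Insert 1: 1 bumps 4 from row 1; 4 bumps 7 from row 2; 7 bumps 8 from row 3; 8 starts row 4. P = [[1, 5, 6], [4], [7], [8]].
Insert 3: 3 bumps 5 from row 1; 5 appends to row 2. P = [[1, 3, 6], [4, 5], [7], [8]].
Insert 2: 2 bumps 3 from row 1; 3 bumps 4 from row 2; 4 bumps 7 from row 3; 7 bumps 8 from row 4; 8 starts row 5. P = [[1, 2, 6], [3, 5], [4], [7], [8]].

So P = [[1, 2, 6], [3, 5], [4], [7], [8]], Q = [[1, 4, 5], [2, 7], [3], [6], [8]].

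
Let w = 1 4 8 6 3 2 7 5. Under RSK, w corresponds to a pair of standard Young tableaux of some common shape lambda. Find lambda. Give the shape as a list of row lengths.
[4, 2, 1, 1]

Row-insert each entry into an empty tableau.

After inserting 1: P = [[1]].
After inserting 4: P = [[1, 4]].
After inserting 8: P = [[1, 4, 8]].
After inserting 6: P = [[1, 4, 6], [8]].
After inserting 3: P = [[1, 3, 6], [4], [8]].
After inserting 2: P = [[1, 2, 6], [3], [4], [8]].
After inserting 7: P = [[1, 2, 6, 7], [3], [4], [8]].
After inserting 5: P = [[1, 2, 5, 7], [3, 6], [4], [8]].

The final insertion tableau P = [[1, 2, 5, 7], [3, 6], [4], [8]] has shape [4, 2, 1, 1].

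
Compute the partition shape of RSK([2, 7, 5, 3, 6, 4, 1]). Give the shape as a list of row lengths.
[3, 2, 1, 1]

RSK row insertion gives P = [[1, 3, 4], [2, 6], [5], [7]], which has shape [3, 2, 1, 1].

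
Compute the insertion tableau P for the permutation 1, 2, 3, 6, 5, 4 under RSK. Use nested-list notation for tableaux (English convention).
P = [[1, 2, 3, 4], [5], [6]]

Insert 1: appended to row 1. P = [[1]].
Insert 2: appended to row 1. P = [[1, 2]].
Insert 3: appended to row 1. P = [[1, 2, 3]].
Insert 6: appended to row 1. P = [[1, 2, 3, 6]].
Insert 5: 5 bumps 6 from row 1; 6 starts row 2. P = [[1, 2, 3, 5], [6]].
Insert 4: 4 bumps 5 from row 1; 5 bumps 6 from row 2; 6 starts row 3. P = [[1, 2, 3, 4], [5], [6]].

So P = [[1, 2, 3, 4], [5], [6]].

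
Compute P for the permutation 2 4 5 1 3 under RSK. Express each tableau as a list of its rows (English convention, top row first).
Insert 2: appended to row 1. P = [[2]].
Insert 4: appended to row 1. P = [[2, 4]].
Insert 5: appended to row 1. P = [[2, 4, 5]].
Insert 1: 1 bumps 2 from row 1; 2 starts row 2. P = [[1, 4, 5], [2]].
Insert 3: 3 bumps 4 from row 1; 4 appends to row 2. P = [[1, 3, 5], [2, 4]].

So P = [[1, 3, 5], [2, 4]].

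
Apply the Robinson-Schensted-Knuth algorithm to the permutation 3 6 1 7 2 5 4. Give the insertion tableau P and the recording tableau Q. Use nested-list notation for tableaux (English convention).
P = [[1, 2, 4], [3, 5, 7], [6]], Q = [[1, 2, 4], [3, 5, 6], [7]]

Insert each entry of the permutation into P by Schensted row insertion, recording in Q the position of each new cell.

Insert 3: appended to row 1. P = [[3]], Q = [[1]].
Insert 6: appended to row 1. P = [[3, 6]], Q = [[1, 2]].
Insert 1: 1 bumps 3 from row 1; 3 starts row 2. P = [[1, 6], [3]], Q = [[1, 2], [3]].
Insert 7: appended to row 1. P = [[1, 6, 7], [3]], Q = [[1, 2, 4], [3]].
Insert 2: 2 bumps 6 from row 1; 6 appends to row 2. P = [[1, 2, 7], [3, 6]], Q = [[1, 2, 4], [3, 5]].
Insert 5: 5 bumps 7 from row 1; 7 appends to row 2. P = [[1, 2, 5], [3, 6, 7]], Q = [[1, 2, 4], [3, 5, 6]].
Insert 4: 4 bumps 5 from row 1; 5 bumps 6 from row 2; 6 starts row 3. P = [[1, 2, 4], [3, 5, 7], [6]], Q = [[1, 2, 4], [3, 5, 6], [7]].

So P = [[1, 2, 4], [3, 5, 7], [6]], Q = [[1, 2, 4], [3, 5, 6], [7]].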